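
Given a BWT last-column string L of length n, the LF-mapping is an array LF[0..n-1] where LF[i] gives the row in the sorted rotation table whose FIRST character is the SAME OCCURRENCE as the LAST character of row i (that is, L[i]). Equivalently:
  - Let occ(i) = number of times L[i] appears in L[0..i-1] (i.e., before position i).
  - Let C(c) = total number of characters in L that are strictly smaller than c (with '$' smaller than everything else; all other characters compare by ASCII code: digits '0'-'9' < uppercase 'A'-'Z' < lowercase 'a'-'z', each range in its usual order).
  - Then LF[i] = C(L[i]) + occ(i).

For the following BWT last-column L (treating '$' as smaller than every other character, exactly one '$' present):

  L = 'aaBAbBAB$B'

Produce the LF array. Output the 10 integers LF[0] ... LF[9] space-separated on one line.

Char counts: '$':1, 'A':2, 'B':4, 'a':2, 'b':1
C (first-col start): C('$')=0, C('A')=1, C('B')=3, C('a')=7, C('b')=9
L[0]='a': occ=0, LF[0]=C('a')+0=7+0=7
L[1]='a': occ=1, LF[1]=C('a')+1=7+1=8
L[2]='B': occ=0, LF[2]=C('B')+0=3+0=3
L[3]='A': occ=0, LF[3]=C('A')+0=1+0=1
L[4]='b': occ=0, LF[4]=C('b')+0=9+0=9
L[5]='B': occ=1, LF[5]=C('B')+1=3+1=4
L[6]='A': occ=1, LF[6]=C('A')+1=1+1=2
L[7]='B': occ=2, LF[7]=C('B')+2=3+2=5
L[8]='$': occ=0, LF[8]=C('$')+0=0+0=0
L[9]='B': occ=3, LF[9]=C('B')+3=3+3=6

Answer: 7 8 3 1 9 4 2 5 0 6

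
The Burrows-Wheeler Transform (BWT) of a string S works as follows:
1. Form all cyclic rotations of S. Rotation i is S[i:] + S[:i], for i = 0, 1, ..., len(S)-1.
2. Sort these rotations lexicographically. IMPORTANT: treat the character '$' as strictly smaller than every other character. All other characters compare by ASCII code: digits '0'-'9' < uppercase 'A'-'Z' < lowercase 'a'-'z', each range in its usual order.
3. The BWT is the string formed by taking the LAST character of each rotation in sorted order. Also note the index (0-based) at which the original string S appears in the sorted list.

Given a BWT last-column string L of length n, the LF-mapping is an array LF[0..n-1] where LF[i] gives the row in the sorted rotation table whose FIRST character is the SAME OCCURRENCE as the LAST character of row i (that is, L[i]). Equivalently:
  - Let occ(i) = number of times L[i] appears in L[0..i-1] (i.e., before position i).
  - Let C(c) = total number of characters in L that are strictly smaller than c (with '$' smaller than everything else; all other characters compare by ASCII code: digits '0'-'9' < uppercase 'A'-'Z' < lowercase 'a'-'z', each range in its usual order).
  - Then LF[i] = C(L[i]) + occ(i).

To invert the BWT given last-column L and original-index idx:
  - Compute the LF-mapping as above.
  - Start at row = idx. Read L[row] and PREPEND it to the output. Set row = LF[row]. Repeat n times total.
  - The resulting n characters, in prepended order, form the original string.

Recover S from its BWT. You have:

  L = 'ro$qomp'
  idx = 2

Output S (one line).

Answer: omqopr$

Derivation:
LF mapping: 6 2 0 5 3 1 4
Walk LF starting at row 2, prepending L[row]:
  step 1: row=2, L[2]='$', prepend. Next row=LF[2]=0
  step 2: row=0, L[0]='r', prepend. Next row=LF[0]=6
  step 3: row=6, L[6]='p', prepend. Next row=LF[6]=4
  step 4: row=4, L[4]='o', prepend. Next row=LF[4]=3
  step 5: row=3, L[3]='q', prepend. Next row=LF[3]=5
  step 6: row=5, L[5]='m', prepend. Next row=LF[5]=1
  step 7: row=1, L[1]='o', prepend. Next row=LF[1]=2
Reversed output: omqopr$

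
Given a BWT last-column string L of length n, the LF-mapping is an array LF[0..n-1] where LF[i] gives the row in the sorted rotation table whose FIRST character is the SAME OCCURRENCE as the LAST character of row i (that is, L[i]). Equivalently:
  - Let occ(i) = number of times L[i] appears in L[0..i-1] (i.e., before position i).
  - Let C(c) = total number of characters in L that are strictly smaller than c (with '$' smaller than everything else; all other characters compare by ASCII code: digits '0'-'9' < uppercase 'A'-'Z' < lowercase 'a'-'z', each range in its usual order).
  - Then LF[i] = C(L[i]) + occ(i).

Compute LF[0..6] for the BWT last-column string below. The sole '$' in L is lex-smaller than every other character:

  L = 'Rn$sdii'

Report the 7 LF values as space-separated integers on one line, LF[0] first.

Answer: 1 5 0 6 2 3 4

Derivation:
Char counts: '$':1, 'R':1, 'd':1, 'i':2, 'n':1, 's':1
C (first-col start): C('$')=0, C('R')=1, C('d')=2, C('i')=3, C('n')=5, C('s')=6
L[0]='R': occ=0, LF[0]=C('R')+0=1+0=1
L[1]='n': occ=0, LF[1]=C('n')+0=5+0=5
L[2]='$': occ=0, LF[2]=C('$')+0=0+0=0
L[3]='s': occ=0, LF[3]=C('s')+0=6+0=6
L[4]='d': occ=0, LF[4]=C('d')+0=2+0=2
L[5]='i': occ=0, LF[5]=C('i')+0=3+0=3
L[6]='i': occ=1, LF[6]=C('i')+1=3+1=4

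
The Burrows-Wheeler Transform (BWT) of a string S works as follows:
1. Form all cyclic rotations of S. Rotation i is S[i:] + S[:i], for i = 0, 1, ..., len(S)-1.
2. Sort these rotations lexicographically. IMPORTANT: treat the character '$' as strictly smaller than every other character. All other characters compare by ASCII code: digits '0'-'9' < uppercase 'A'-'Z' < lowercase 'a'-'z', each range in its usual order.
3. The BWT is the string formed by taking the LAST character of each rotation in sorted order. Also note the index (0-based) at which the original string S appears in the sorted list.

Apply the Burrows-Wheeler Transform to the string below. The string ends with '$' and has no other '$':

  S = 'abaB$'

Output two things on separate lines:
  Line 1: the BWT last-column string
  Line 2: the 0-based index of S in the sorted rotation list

Answer: Bab$a
3

Derivation:
All 5 rotations (rotation i = S[i:]+S[:i]):
  rot[0] = abaB$
  rot[1] = baB$a
  rot[2] = aB$ab
  rot[3] = B$aba
  rot[4] = $abaB
Sorted (with $ < everything):
  sorted[0] = $abaB  (last char: 'B')
  sorted[1] = B$aba  (last char: 'a')
  sorted[2] = aB$ab  (last char: 'b')
  sorted[3] = abaB$  (last char: '$')
  sorted[4] = baB$a  (last char: 'a')
Last column: Bab$a
Original string S is at sorted index 3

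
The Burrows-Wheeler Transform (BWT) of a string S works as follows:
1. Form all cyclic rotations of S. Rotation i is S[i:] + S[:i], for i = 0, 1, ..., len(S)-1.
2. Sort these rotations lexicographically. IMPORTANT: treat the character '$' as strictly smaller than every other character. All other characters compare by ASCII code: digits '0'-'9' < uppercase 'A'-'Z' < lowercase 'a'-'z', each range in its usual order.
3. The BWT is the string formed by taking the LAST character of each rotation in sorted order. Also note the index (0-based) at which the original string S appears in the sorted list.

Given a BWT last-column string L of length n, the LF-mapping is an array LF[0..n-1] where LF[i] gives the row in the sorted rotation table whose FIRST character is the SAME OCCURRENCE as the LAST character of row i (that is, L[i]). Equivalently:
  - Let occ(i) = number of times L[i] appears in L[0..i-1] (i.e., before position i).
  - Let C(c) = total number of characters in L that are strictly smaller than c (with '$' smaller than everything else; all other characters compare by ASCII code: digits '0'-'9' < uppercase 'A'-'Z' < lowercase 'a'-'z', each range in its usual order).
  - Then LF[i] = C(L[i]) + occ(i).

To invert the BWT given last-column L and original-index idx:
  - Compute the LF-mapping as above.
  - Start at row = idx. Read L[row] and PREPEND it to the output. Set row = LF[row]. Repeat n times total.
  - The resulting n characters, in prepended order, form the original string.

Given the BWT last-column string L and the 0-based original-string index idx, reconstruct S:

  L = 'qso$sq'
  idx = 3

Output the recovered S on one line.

LF mapping: 2 4 1 0 5 3
Walk LF starting at row 3, prepending L[row]:
  step 1: row=3, L[3]='$', prepend. Next row=LF[3]=0
  step 2: row=0, L[0]='q', prepend. Next row=LF[0]=2
  step 3: row=2, L[2]='o', prepend. Next row=LF[2]=1
  step 4: row=1, L[1]='s', prepend. Next row=LF[1]=4
  step 5: row=4, L[4]='s', prepend. Next row=LF[4]=5
  step 6: row=5, L[5]='q', prepend. Next row=LF[5]=3
Reversed output: qssoq$

Answer: qssoq$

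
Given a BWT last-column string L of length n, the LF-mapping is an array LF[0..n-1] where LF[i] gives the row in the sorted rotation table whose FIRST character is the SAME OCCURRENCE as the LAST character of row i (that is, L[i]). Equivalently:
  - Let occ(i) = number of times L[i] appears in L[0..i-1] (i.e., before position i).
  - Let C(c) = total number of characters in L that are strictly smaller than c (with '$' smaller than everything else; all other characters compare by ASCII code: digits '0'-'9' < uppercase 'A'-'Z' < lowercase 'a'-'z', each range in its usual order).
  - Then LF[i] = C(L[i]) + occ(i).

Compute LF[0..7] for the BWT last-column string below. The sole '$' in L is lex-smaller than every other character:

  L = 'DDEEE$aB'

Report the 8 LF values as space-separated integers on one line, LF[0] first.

Answer: 2 3 4 5 6 0 7 1

Derivation:
Char counts: '$':1, 'B':1, 'D':2, 'E':3, 'a':1
C (first-col start): C('$')=0, C('B')=1, C('D')=2, C('E')=4, C('a')=7
L[0]='D': occ=0, LF[0]=C('D')+0=2+0=2
L[1]='D': occ=1, LF[1]=C('D')+1=2+1=3
L[2]='E': occ=0, LF[2]=C('E')+0=4+0=4
L[3]='E': occ=1, LF[3]=C('E')+1=4+1=5
L[4]='E': occ=2, LF[4]=C('E')+2=4+2=6
L[5]='$': occ=0, LF[5]=C('$')+0=0+0=0
L[6]='a': occ=0, LF[6]=C('a')+0=7+0=7
L[7]='B': occ=0, LF[7]=C('B')+0=1+0=1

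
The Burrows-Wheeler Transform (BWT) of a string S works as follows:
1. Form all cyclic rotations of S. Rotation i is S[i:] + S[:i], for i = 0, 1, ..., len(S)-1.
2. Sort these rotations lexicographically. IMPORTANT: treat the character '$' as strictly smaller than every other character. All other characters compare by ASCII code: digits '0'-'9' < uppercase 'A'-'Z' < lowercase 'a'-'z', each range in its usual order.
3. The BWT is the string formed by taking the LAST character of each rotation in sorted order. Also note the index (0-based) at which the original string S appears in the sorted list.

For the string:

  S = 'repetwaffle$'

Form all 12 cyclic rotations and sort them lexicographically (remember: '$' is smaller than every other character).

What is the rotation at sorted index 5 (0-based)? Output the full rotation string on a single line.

All 12 rotations (rotation i = S[i:]+S[:i]):
  rot[0] = repetwaffle$
  rot[1] = epetwaffle$r
  rot[2] = petwaffle$re
  rot[3] = etwaffle$rep
  rot[4] = twaffle$repe
  rot[5] = waffle$repet
  rot[6] = affle$repetw
  rot[7] = ffle$repetwa
  rot[8] = fle$repetwaf
  rot[9] = le$repetwaff
  rot[10] = e$repetwaffl
  rot[11] = $repetwaffle
Sorted (with $ < everything):
  sorted[0] = $repetwaffle
  sorted[1] = affle$repetw
  sorted[2] = e$repetwaffl
  sorted[3] = epetwaffle$r
  sorted[4] = etwaffle$rep
  sorted[5] = ffle$repetwa
  sorted[6] = fle$repetwaf
  sorted[7] = le$repetwaff
  sorted[8] = petwaffle$re
  sorted[9] = repetwaffle$
  sorted[10] = twaffle$repe
  sorted[11] = waffle$repet
sorted[5] = ffle$repetwa

Answer: ffle$repetwa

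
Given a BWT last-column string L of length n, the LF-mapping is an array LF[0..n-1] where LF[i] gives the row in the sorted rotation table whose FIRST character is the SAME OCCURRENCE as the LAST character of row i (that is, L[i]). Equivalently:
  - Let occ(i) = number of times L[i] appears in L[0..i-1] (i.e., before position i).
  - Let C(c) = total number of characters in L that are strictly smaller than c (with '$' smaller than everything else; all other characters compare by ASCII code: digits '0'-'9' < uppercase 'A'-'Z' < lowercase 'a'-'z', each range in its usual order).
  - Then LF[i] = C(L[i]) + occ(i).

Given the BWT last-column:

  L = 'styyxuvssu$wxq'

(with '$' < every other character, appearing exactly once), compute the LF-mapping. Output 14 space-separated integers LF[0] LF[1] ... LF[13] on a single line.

Answer: 2 5 12 13 10 6 8 3 4 7 0 9 11 1

Derivation:
Char counts: '$':1, 'q':1, 's':3, 't':1, 'u':2, 'v':1, 'w':1, 'x':2, 'y':2
C (first-col start): C('$')=0, C('q')=1, C('s')=2, C('t')=5, C('u')=6, C('v')=8, C('w')=9, C('x')=10, C('y')=12
L[0]='s': occ=0, LF[0]=C('s')+0=2+0=2
L[1]='t': occ=0, LF[1]=C('t')+0=5+0=5
L[2]='y': occ=0, LF[2]=C('y')+0=12+0=12
L[3]='y': occ=1, LF[3]=C('y')+1=12+1=13
L[4]='x': occ=0, LF[4]=C('x')+0=10+0=10
L[5]='u': occ=0, LF[5]=C('u')+0=6+0=6
L[6]='v': occ=0, LF[6]=C('v')+0=8+0=8
L[7]='s': occ=1, LF[7]=C('s')+1=2+1=3
L[8]='s': occ=2, LF[8]=C('s')+2=2+2=4
L[9]='u': occ=1, LF[9]=C('u')+1=6+1=7
L[10]='$': occ=0, LF[10]=C('$')+0=0+0=0
L[11]='w': occ=0, LF[11]=C('w')+0=9+0=9
L[12]='x': occ=1, LF[12]=C('x')+1=10+1=11
L[13]='q': occ=0, LF[13]=C('q')+0=1+0=1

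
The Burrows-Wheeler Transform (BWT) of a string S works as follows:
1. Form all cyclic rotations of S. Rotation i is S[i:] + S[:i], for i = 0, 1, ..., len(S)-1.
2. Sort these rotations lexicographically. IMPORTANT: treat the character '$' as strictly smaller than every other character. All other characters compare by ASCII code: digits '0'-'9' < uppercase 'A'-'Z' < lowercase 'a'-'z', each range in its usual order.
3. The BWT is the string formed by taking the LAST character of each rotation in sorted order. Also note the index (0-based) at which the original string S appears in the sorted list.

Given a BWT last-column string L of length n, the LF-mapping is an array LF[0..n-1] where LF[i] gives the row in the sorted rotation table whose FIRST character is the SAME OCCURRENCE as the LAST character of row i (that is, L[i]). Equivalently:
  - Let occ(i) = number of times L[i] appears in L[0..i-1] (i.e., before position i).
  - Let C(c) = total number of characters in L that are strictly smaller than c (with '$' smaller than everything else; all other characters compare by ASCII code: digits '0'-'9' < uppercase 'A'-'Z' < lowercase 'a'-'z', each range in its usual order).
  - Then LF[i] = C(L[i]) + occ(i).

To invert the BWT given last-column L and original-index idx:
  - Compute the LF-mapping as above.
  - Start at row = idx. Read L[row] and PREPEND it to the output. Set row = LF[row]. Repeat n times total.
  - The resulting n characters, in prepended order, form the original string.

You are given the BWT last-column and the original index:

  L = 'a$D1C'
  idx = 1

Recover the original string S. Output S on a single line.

Answer: 1DCa$

Derivation:
LF mapping: 4 0 3 1 2
Walk LF starting at row 1, prepending L[row]:
  step 1: row=1, L[1]='$', prepend. Next row=LF[1]=0
  step 2: row=0, L[0]='a', prepend. Next row=LF[0]=4
  step 3: row=4, L[4]='C', prepend. Next row=LF[4]=2
  step 4: row=2, L[2]='D', prepend. Next row=LF[2]=3
  step 5: row=3, L[3]='1', prepend. Next row=LF[3]=1
Reversed output: 1DCa$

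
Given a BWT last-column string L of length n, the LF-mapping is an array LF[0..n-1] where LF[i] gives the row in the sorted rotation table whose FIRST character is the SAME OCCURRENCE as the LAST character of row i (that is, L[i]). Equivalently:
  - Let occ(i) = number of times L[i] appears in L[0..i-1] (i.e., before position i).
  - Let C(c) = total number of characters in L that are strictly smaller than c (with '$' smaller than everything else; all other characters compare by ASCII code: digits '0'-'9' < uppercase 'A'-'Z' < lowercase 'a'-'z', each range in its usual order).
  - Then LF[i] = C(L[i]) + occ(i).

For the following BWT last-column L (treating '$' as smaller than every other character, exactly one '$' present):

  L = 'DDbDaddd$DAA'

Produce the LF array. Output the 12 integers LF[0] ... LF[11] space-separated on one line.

Char counts: '$':1, 'A':2, 'D':4, 'a':1, 'b':1, 'd':3
C (first-col start): C('$')=0, C('A')=1, C('D')=3, C('a')=7, C('b')=8, C('d')=9
L[0]='D': occ=0, LF[0]=C('D')+0=3+0=3
L[1]='D': occ=1, LF[1]=C('D')+1=3+1=4
L[2]='b': occ=0, LF[2]=C('b')+0=8+0=8
L[3]='D': occ=2, LF[3]=C('D')+2=3+2=5
L[4]='a': occ=0, LF[4]=C('a')+0=7+0=7
L[5]='d': occ=0, LF[5]=C('d')+0=9+0=9
L[6]='d': occ=1, LF[6]=C('d')+1=9+1=10
L[7]='d': occ=2, LF[7]=C('d')+2=9+2=11
L[8]='$': occ=0, LF[8]=C('$')+0=0+0=0
L[9]='D': occ=3, LF[9]=C('D')+3=3+3=6
L[10]='A': occ=0, LF[10]=C('A')+0=1+0=1
L[11]='A': occ=1, LF[11]=C('A')+1=1+1=2

Answer: 3 4 8 5 7 9 10 11 0 6 1 2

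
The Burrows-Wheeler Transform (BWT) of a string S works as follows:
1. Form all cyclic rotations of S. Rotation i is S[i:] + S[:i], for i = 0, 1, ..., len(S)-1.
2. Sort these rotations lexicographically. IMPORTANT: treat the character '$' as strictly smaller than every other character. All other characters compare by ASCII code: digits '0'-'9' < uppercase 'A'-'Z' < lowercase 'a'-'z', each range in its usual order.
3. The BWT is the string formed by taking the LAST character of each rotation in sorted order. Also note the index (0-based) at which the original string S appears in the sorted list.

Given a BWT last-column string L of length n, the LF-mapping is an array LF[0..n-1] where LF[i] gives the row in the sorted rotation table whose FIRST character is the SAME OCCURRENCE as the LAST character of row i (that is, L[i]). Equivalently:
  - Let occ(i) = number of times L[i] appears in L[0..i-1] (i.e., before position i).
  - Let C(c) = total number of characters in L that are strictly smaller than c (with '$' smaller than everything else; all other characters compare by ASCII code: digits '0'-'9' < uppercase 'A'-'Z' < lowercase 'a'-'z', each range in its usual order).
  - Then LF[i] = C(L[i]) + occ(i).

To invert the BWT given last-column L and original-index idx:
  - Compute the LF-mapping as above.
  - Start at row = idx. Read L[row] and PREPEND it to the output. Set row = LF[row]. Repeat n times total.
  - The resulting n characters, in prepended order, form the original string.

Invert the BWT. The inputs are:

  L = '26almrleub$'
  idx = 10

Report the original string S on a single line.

LF mapping: 1 2 3 6 8 9 7 5 10 4 0
Walk LF starting at row 10, prepending L[row]:
  step 1: row=10, L[10]='$', prepend. Next row=LF[10]=0
  step 2: row=0, L[0]='2', prepend. Next row=LF[0]=1
  step 3: row=1, L[1]='6', prepend. Next row=LF[1]=2
  step 4: row=2, L[2]='a', prepend. Next row=LF[2]=3
  step 5: row=3, L[3]='l', prepend. Next row=LF[3]=6
  step 6: row=6, L[6]='l', prepend. Next row=LF[6]=7
  step 7: row=7, L[7]='e', prepend. Next row=LF[7]=5
  step 8: row=5, L[5]='r', prepend. Next row=LF[5]=9
  step 9: row=9, L[9]='b', prepend. Next row=LF[9]=4
  step 10: row=4, L[4]='m', prepend. Next row=LF[4]=8
  step 11: row=8, L[8]='u', prepend. Next row=LF[8]=10
Reversed output: umbrella62$

Answer: umbrella62$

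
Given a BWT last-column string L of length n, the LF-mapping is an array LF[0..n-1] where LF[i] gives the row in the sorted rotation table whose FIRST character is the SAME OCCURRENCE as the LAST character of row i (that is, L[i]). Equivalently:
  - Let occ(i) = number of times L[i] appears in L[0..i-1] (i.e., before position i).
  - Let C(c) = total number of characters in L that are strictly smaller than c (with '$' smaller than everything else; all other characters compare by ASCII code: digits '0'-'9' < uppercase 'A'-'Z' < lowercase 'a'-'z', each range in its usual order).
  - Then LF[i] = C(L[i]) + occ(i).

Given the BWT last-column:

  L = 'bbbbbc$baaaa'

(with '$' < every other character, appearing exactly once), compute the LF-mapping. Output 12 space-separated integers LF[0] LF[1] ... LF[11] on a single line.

Char counts: '$':1, 'a':4, 'b':6, 'c':1
C (first-col start): C('$')=0, C('a')=1, C('b')=5, C('c')=11
L[0]='b': occ=0, LF[0]=C('b')+0=5+0=5
L[1]='b': occ=1, LF[1]=C('b')+1=5+1=6
L[2]='b': occ=2, LF[2]=C('b')+2=5+2=7
L[3]='b': occ=3, LF[3]=C('b')+3=5+3=8
L[4]='b': occ=4, LF[4]=C('b')+4=5+4=9
L[5]='c': occ=0, LF[5]=C('c')+0=11+0=11
L[6]='$': occ=0, LF[6]=C('$')+0=0+0=0
L[7]='b': occ=5, LF[7]=C('b')+5=5+5=10
L[8]='a': occ=0, LF[8]=C('a')+0=1+0=1
L[9]='a': occ=1, LF[9]=C('a')+1=1+1=2
L[10]='a': occ=2, LF[10]=C('a')+2=1+2=3
L[11]='a': occ=3, LF[11]=C('a')+3=1+3=4

Answer: 5 6 7 8 9 11 0 10 1 2 3 4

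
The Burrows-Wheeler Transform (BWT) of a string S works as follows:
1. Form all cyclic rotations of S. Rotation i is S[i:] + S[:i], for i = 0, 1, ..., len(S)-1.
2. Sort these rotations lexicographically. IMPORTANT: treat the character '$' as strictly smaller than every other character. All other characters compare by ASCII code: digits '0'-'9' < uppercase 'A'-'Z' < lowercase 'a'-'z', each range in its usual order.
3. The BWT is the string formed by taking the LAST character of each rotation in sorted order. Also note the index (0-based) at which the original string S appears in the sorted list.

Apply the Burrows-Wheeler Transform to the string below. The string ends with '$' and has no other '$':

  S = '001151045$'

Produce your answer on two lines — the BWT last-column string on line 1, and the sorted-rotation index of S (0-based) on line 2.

Answer: 5$01501041
1

Derivation:
All 10 rotations (rotation i = S[i:]+S[:i]):
  rot[0] = 001151045$
  rot[1] = 01151045$0
  rot[2] = 1151045$00
  rot[3] = 151045$001
  rot[4] = 51045$0011
  rot[5] = 1045$00115
  rot[6] = 045$001151
  rot[7] = 45$0011510
  rot[8] = 5$00115104
  rot[9] = $001151045
Sorted (with $ < everything):
  sorted[0] = $001151045  (last char: '5')
  sorted[1] = 001151045$  (last char: '$')
  sorted[2] = 01151045$0  (last char: '0')
  sorted[3] = 045$001151  (last char: '1')
  sorted[4] = 1045$00115  (last char: '5')
  sorted[5] = 1151045$00  (last char: '0')
  sorted[6] = 151045$001  (last char: '1')
  sorted[7] = 45$0011510  (last char: '0')
  sorted[8] = 5$00115104  (last char: '4')
  sorted[9] = 51045$0011  (last char: '1')
Last column: 5$01501041
Original string S is at sorted index 1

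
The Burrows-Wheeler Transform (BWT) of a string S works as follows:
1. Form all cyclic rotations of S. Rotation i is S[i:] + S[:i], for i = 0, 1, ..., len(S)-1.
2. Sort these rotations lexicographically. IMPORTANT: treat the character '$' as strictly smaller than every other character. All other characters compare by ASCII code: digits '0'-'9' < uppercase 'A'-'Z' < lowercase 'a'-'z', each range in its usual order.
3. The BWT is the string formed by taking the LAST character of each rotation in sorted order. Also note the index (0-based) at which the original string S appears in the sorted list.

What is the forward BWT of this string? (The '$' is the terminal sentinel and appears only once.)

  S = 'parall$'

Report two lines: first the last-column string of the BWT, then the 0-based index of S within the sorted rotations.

Answer: lrpla$a
5

Derivation:
All 7 rotations (rotation i = S[i:]+S[:i]):
  rot[0] = parall$
  rot[1] = arall$p
  rot[2] = rall$pa
  rot[3] = all$par
  rot[4] = ll$para
  rot[5] = l$paral
  rot[6] = $parall
Sorted (with $ < everything):
  sorted[0] = $parall  (last char: 'l')
  sorted[1] = all$par  (last char: 'r')
  sorted[2] = arall$p  (last char: 'p')
  sorted[3] = l$paral  (last char: 'l')
  sorted[4] = ll$para  (last char: 'a')
  sorted[5] = parall$  (last char: '$')
  sorted[6] = rall$pa  (last char: 'a')
Last column: lrpla$a
Original string S is at sorted index 5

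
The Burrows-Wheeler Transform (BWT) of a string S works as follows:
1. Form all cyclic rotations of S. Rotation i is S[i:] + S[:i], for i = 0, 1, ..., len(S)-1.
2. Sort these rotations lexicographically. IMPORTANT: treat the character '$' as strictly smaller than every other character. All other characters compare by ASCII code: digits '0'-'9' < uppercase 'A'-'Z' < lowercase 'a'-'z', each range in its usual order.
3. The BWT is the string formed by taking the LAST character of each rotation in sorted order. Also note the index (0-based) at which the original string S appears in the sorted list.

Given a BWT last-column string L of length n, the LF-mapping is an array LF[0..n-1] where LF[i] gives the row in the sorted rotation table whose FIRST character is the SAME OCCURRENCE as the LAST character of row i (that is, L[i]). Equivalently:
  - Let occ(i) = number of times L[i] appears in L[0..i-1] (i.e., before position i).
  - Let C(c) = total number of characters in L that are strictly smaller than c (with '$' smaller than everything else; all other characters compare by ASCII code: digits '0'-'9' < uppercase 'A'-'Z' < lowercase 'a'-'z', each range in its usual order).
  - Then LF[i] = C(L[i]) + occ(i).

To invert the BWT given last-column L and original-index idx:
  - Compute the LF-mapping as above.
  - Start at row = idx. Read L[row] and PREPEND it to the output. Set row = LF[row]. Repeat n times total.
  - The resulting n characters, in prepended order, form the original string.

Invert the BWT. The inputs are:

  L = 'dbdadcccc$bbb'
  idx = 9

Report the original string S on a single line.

LF mapping: 10 2 11 1 12 6 7 8 9 0 3 4 5
Walk LF starting at row 9, prepending L[row]:
  step 1: row=9, L[9]='$', prepend. Next row=LF[9]=0
  step 2: row=0, L[0]='d', prepend. Next row=LF[0]=10
  step 3: row=10, L[10]='b', prepend. Next row=LF[10]=3
  step 4: row=3, L[3]='a', prepend. Next row=LF[3]=1
  step 5: row=1, L[1]='b', prepend. Next row=LF[1]=2
  step 6: row=2, L[2]='d', prepend. Next row=LF[2]=11
  step 7: row=11, L[11]='b', prepend. Next row=LF[11]=4
  step 8: row=4, L[4]='d', prepend. Next row=LF[4]=12
  step 9: row=12, L[12]='b', prepend. Next row=LF[12]=5
  step 10: row=5, L[5]='c', prepend. Next row=LF[5]=6
  step 11: row=6, L[6]='c', prepend. Next row=LF[6]=7
  step 12: row=7, L[7]='c', prepend. Next row=LF[7]=8
  step 13: row=8, L[8]='c', prepend. Next row=LF[8]=9
Reversed output: ccccbdbdbabd$

Answer: ccccbdbdbabd$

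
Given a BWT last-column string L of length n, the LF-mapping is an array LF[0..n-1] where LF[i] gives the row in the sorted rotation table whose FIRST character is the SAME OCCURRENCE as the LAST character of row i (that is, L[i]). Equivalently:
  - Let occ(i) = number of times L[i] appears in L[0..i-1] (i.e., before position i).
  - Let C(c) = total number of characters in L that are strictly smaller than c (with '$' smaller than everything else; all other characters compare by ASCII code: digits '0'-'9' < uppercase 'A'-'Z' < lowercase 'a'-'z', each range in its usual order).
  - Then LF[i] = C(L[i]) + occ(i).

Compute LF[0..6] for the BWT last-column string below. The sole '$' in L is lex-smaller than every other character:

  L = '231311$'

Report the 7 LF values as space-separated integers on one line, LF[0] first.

Answer: 4 5 1 6 2 3 0

Derivation:
Char counts: '$':1, '1':3, '2':1, '3':2
C (first-col start): C('$')=0, C('1')=1, C('2')=4, C('3')=5
L[0]='2': occ=0, LF[0]=C('2')+0=4+0=4
L[1]='3': occ=0, LF[1]=C('3')+0=5+0=5
L[2]='1': occ=0, LF[2]=C('1')+0=1+0=1
L[3]='3': occ=1, LF[3]=C('3')+1=5+1=6
L[4]='1': occ=1, LF[4]=C('1')+1=1+1=2
L[5]='1': occ=2, LF[5]=C('1')+2=1+2=3
L[6]='$': occ=0, LF[6]=C('$')+0=0+0=0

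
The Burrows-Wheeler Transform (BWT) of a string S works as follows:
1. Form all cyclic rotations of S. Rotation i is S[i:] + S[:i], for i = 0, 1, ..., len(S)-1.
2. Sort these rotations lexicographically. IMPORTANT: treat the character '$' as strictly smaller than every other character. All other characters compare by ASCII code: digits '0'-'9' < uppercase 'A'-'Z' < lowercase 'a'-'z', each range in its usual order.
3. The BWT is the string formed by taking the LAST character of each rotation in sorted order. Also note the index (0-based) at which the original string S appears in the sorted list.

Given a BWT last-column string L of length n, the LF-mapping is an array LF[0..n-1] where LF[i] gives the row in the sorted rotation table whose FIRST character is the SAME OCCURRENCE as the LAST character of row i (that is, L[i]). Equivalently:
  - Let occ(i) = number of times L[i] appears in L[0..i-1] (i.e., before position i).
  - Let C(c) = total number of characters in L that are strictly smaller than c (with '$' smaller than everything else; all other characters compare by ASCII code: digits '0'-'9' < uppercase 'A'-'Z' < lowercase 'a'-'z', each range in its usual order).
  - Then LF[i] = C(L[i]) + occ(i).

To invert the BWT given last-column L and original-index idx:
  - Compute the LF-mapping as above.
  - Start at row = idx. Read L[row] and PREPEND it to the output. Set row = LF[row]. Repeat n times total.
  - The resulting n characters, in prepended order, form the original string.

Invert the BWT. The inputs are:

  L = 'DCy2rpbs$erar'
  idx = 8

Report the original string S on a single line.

Answer: raspberryC2D$

Derivation:
LF mapping: 3 2 12 1 8 7 5 11 0 6 9 4 10
Walk LF starting at row 8, prepending L[row]:
  step 1: row=8, L[8]='$', prepend. Next row=LF[8]=0
  step 2: row=0, L[0]='D', prepend. Next row=LF[0]=3
  step 3: row=3, L[3]='2', prepend. Next row=LF[3]=1
  step 4: row=1, L[1]='C', prepend. Next row=LF[1]=2
  step 5: row=2, L[2]='y', prepend. Next row=LF[2]=12
  step 6: row=12, L[12]='r', prepend. Next row=LF[12]=10
  step 7: row=10, L[10]='r', prepend. Next row=LF[10]=9
  step 8: row=9, L[9]='e', prepend. Next row=LF[9]=6
  step 9: row=6, L[6]='b', prepend. Next row=LF[6]=5
  step 10: row=5, L[5]='p', prepend. Next row=LF[5]=7
  step 11: row=7, L[7]='s', prepend. Next row=LF[7]=11
  step 12: row=11, L[11]='a', prepend. Next row=LF[11]=4
  step 13: row=4, L[4]='r', prepend. Next row=LF[4]=8
Reversed output: raspberryC2D$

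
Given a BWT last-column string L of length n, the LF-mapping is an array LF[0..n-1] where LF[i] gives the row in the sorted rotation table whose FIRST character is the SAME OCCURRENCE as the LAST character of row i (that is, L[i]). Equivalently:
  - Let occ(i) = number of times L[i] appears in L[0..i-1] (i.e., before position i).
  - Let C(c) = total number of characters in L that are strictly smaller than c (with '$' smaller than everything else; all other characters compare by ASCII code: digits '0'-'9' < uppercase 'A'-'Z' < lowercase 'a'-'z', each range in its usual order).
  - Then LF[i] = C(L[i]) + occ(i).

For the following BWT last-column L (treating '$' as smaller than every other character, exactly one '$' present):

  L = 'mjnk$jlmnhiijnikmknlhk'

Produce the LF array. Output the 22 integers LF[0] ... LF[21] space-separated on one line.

Answer: 15 6 18 9 0 7 13 16 19 1 3 4 8 20 5 10 17 11 21 14 2 12

Derivation:
Char counts: '$':1, 'h':2, 'i':3, 'j':3, 'k':4, 'l':2, 'm':3, 'n':4
C (first-col start): C('$')=0, C('h')=1, C('i')=3, C('j')=6, C('k')=9, C('l')=13, C('m')=15, C('n')=18
L[0]='m': occ=0, LF[0]=C('m')+0=15+0=15
L[1]='j': occ=0, LF[1]=C('j')+0=6+0=6
L[2]='n': occ=0, LF[2]=C('n')+0=18+0=18
L[3]='k': occ=0, LF[3]=C('k')+0=9+0=9
L[4]='$': occ=0, LF[4]=C('$')+0=0+0=0
L[5]='j': occ=1, LF[5]=C('j')+1=6+1=7
L[6]='l': occ=0, LF[6]=C('l')+0=13+0=13
L[7]='m': occ=1, LF[7]=C('m')+1=15+1=16
L[8]='n': occ=1, LF[8]=C('n')+1=18+1=19
L[9]='h': occ=0, LF[9]=C('h')+0=1+0=1
L[10]='i': occ=0, LF[10]=C('i')+0=3+0=3
L[11]='i': occ=1, LF[11]=C('i')+1=3+1=4
L[12]='j': occ=2, LF[12]=C('j')+2=6+2=8
L[13]='n': occ=2, LF[13]=C('n')+2=18+2=20
L[14]='i': occ=2, LF[14]=C('i')+2=3+2=5
L[15]='k': occ=1, LF[15]=C('k')+1=9+1=10
L[16]='m': occ=2, LF[16]=C('m')+2=15+2=17
L[17]='k': occ=2, LF[17]=C('k')+2=9+2=11
L[18]='n': occ=3, LF[18]=C('n')+3=18+3=21
L[19]='l': occ=1, LF[19]=C('l')+1=13+1=14
L[20]='h': occ=1, LF[20]=C('h')+1=1+1=2
L[21]='k': occ=3, LF[21]=C('k')+3=9+3=12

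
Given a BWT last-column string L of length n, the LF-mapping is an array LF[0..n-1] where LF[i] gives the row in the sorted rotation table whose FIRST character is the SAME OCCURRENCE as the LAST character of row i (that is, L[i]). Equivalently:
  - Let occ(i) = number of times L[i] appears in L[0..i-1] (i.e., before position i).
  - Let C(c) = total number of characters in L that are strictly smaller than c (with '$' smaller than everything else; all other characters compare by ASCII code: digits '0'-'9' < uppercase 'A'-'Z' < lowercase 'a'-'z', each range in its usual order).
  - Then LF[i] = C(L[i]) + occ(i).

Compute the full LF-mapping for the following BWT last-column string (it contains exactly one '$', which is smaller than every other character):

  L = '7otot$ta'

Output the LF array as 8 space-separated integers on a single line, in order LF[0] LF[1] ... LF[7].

Answer: 1 3 5 4 6 0 7 2

Derivation:
Char counts: '$':1, '7':1, 'a':1, 'o':2, 't':3
C (first-col start): C('$')=0, C('7')=1, C('a')=2, C('o')=3, C('t')=5
L[0]='7': occ=0, LF[0]=C('7')+0=1+0=1
L[1]='o': occ=0, LF[1]=C('o')+0=3+0=3
L[2]='t': occ=0, LF[2]=C('t')+0=5+0=5
L[3]='o': occ=1, LF[3]=C('o')+1=3+1=4
L[4]='t': occ=1, LF[4]=C('t')+1=5+1=6
L[5]='$': occ=0, LF[5]=C('$')+0=0+0=0
L[6]='t': occ=2, LF[6]=C('t')+2=5+2=7
L[7]='a': occ=0, LF[7]=C('a')+0=2+0=2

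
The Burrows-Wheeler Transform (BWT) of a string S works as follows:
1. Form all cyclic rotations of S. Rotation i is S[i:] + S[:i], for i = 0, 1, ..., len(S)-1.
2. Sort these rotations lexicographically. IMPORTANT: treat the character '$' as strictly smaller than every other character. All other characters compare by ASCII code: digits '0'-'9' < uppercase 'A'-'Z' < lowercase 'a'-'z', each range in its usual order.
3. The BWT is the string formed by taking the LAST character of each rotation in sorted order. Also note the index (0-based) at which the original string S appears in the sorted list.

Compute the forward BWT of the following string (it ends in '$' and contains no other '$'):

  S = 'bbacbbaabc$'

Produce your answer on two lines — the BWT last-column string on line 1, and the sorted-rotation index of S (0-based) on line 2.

Answer: cbabbbc$aba
7

Derivation:
All 11 rotations (rotation i = S[i:]+S[:i]):
  rot[0] = bbacbbaabc$
  rot[1] = bacbbaabc$b
  rot[2] = acbbaabc$bb
  rot[3] = cbbaabc$bba
  rot[4] = bbaabc$bbac
  rot[5] = baabc$bbacb
  rot[6] = aabc$bbacbb
  rot[7] = abc$bbacbba
  rot[8] = bc$bbacbbaa
  rot[9] = c$bbacbbaab
  rot[10] = $bbacbbaabc
Sorted (with $ < everything):
  sorted[0] = $bbacbbaabc  (last char: 'c')
  sorted[1] = aabc$bbacbb  (last char: 'b')
  sorted[2] = abc$bbacbba  (last char: 'a')
  sorted[3] = acbbaabc$bb  (last char: 'b')
  sorted[4] = baabc$bbacb  (last char: 'b')
  sorted[5] = bacbbaabc$b  (last char: 'b')
  sorted[6] = bbaabc$bbac  (last char: 'c')
  sorted[7] = bbacbbaabc$  (last char: '$')
  sorted[8] = bc$bbacbbaa  (last char: 'a')
  sorted[9] = c$bbacbbaab  (last char: 'b')
  sorted[10] = cbbaabc$bba  (last char: 'a')
Last column: cbabbbc$aba
Original string S is at sorted index 7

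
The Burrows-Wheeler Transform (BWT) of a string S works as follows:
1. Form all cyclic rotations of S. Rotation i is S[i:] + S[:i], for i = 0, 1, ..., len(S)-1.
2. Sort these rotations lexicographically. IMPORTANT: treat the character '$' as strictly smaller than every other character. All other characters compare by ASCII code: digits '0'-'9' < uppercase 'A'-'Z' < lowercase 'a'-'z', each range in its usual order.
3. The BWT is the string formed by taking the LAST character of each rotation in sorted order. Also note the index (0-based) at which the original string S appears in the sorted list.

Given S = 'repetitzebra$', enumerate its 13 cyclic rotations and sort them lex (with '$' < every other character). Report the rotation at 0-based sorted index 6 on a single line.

Answer: itzebra$repet

Derivation:
All 13 rotations (rotation i = S[i:]+S[:i]):
  rot[0] = repetitzebra$
  rot[1] = epetitzebra$r
  rot[2] = petitzebra$re
  rot[3] = etitzebra$rep
  rot[4] = titzebra$repe
  rot[5] = itzebra$repet
  rot[6] = tzebra$repeti
  rot[7] = zebra$repetit
  rot[8] = ebra$repetitz
  rot[9] = bra$repetitze
  rot[10] = ra$repetitzeb
  rot[11] = a$repetitzebr
  rot[12] = $repetitzebra
Sorted (with $ < everything):
  sorted[0] = $repetitzebra
  sorted[1] = a$repetitzebr
  sorted[2] = bra$repetitze
  sorted[3] = ebra$repetitz
  sorted[4] = epetitzebra$r
  sorted[5] = etitzebra$rep
  sorted[6] = itzebra$repet
  sorted[7] = petitzebra$re
  sorted[8] = ra$repetitzeb
  sorted[9] = repetitzebra$
  sorted[10] = titzebra$repe
  sorted[11] = tzebra$repeti
  sorted[12] = zebra$repetit
sorted[6] = itzebra$repet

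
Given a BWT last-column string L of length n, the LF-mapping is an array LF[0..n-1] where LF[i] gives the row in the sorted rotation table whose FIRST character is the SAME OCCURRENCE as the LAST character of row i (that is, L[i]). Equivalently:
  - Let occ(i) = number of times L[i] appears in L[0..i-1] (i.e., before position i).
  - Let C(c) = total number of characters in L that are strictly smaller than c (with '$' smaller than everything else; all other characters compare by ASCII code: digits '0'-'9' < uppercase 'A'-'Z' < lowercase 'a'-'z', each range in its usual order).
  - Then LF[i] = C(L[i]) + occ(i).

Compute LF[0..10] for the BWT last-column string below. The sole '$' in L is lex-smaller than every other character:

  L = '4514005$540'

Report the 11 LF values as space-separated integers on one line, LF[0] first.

Char counts: '$':1, '0':3, '1':1, '4':3, '5':3
C (first-col start): C('$')=0, C('0')=1, C('1')=4, C('4')=5, C('5')=8
L[0]='4': occ=0, LF[0]=C('4')+0=5+0=5
L[1]='5': occ=0, LF[1]=C('5')+0=8+0=8
L[2]='1': occ=0, LF[2]=C('1')+0=4+0=4
L[3]='4': occ=1, LF[3]=C('4')+1=5+1=6
L[4]='0': occ=0, LF[4]=C('0')+0=1+0=1
L[5]='0': occ=1, LF[5]=C('0')+1=1+1=2
L[6]='5': occ=1, LF[6]=C('5')+1=8+1=9
L[7]='$': occ=0, LF[7]=C('$')+0=0+0=0
L[8]='5': occ=2, LF[8]=C('5')+2=8+2=10
L[9]='4': occ=2, LF[9]=C('4')+2=5+2=7
L[10]='0': occ=2, LF[10]=C('0')+2=1+2=3

Answer: 5 8 4 6 1 2 9 0 10 7 3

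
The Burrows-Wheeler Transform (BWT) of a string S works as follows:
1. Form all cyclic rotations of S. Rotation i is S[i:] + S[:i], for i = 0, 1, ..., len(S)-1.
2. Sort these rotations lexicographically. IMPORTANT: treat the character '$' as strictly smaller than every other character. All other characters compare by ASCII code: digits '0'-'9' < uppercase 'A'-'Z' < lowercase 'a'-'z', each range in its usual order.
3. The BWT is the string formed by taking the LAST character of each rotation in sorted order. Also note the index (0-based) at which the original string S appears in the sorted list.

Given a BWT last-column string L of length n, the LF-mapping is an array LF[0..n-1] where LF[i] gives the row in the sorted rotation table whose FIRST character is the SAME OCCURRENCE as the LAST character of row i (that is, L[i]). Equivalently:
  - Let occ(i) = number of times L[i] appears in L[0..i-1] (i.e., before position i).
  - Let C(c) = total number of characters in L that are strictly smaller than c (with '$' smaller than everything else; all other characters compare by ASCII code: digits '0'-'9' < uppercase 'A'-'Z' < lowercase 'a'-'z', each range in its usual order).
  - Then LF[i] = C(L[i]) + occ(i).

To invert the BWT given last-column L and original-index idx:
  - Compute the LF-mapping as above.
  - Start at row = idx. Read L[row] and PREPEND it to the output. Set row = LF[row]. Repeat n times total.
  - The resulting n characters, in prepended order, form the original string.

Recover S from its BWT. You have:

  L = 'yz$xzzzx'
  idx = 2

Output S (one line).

Answer: xzzzzxy$

Derivation:
LF mapping: 3 4 0 1 5 6 7 2
Walk LF starting at row 2, prepending L[row]:
  step 1: row=2, L[2]='$', prepend. Next row=LF[2]=0
  step 2: row=0, L[0]='y', prepend. Next row=LF[0]=3
  step 3: row=3, L[3]='x', prepend. Next row=LF[3]=1
  step 4: row=1, L[1]='z', prepend. Next row=LF[1]=4
  step 5: row=4, L[4]='z', prepend. Next row=LF[4]=5
  step 6: row=5, L[5]='z', prepend. Next row=LF[5]=6
  step 7: row=6, L[6]='z', prepend. Next row=LF[6]=7
  step 8: row=7, L[7]='x', prepend. Next row=LF[7]=2
Reversed output: xzzzzxy$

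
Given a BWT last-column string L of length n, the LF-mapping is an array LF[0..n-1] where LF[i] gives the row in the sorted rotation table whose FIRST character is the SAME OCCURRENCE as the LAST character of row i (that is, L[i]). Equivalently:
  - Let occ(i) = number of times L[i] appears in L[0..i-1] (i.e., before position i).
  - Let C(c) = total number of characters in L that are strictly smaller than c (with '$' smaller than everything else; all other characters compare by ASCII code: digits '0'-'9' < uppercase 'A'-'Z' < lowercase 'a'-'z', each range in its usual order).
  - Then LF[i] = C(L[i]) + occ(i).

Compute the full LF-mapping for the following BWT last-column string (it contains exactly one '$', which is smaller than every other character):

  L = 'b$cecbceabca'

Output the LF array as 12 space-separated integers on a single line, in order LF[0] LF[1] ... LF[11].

Char counts: '$':1, 'a':2, 'b':3, 'c':4, 'e':2
C (first-col start): C('$')=0, C('a')=1, C('b')=3, C('c')=6, C('e')=10
L[0]='b': occ=0, LF[0]=C('b')+0=3+0=3
L[1]='$': occ=0, LF[1]=C('$')+0=0+0=0
L[2]='c': occ=0, LF[2]=C('c')+0=6+0=6
L[3]='e': occ=0, LF[3]=C('e')+0=10+0=10
L[4]='c': occ=1, LF[4]=C('c')+1=6+1=7
L[5]='b': occ=1, LF[5]=C('b')+1=3+1=4
L[6]='c': occ=2, LF[6]=C('c')+2=6+2=8
L[7]='e': occ=1, LF[7]=C('e')+1=10+1=11
L[8]='a': occ=0, LF[8]=C('a')+0=1+0=1
L[9]='b': occ=2, LF[9]=C('b')+2=3+2=5
L[10]='c': occ=3, LF[10]=C('c')+3=6+3=9
L[11]='a': occ=1, LF[11]=C('a')+1=1+1=2

Answer: 3 0 6 10 7 4 8 11 1 5 9 2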